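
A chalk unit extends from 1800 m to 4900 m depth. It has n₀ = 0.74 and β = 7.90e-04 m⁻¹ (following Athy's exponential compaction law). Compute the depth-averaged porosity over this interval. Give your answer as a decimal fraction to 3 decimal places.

0.067

Working in km (1 km = 1000 m; β in km⁻¹ = β in m⁻¹ × 1000):
⟨n⟩ = (1/(Z₂−Z₁)) ∫ n₀ e^(−βZ) dZ = n₀·(e^(−β·Z₁) − e^(−β·Z₂)) / (β·(Z₂−Z₁))
e^(−0.79×1.8) = 0.2412; e^(−0.79×4.9) = 0.0208
⟨n⟩ = 0.74 × (0.2412 − 0.0208) / (0.79 × 3.1) = 0.74 × 0.0900 = 0.0666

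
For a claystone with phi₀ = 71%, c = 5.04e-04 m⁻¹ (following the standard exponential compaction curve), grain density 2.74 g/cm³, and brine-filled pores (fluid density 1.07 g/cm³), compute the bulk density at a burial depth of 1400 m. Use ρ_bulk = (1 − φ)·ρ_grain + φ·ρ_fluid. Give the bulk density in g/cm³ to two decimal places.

2.15 g/cm³

Working in km (1 km = 1000 m; c in km⁻¹ = c in m⁻¹ × 1000):
Porosity at depth: phi = 0.71·exp(−0.504×1.4) = 0.71×0.4938 = 0.3506
Bulk density: ρ_b = (1−phi)ρ_g + phi·ρ_f = 0.6494×2.74 + 0.3506×1.07
       = 1.779 + 0.375 = 2.154 g/cm³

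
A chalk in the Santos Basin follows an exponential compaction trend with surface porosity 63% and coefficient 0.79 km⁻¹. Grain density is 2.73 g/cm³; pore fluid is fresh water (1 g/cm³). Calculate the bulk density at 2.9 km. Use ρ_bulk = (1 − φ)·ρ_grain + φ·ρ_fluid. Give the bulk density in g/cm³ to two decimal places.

2.62 g/cm³

Porosity at depth: n = 0.63·exp(−0.79×2.9) = 0.63×0.1012 = 0.0637
Bulk density: ρ_b = (1−n)ρ_g + n·ρ_f = 0.9363×2.73 + 0.0637×1
       = 2.556 + 0.064 = 2.620 g/cm³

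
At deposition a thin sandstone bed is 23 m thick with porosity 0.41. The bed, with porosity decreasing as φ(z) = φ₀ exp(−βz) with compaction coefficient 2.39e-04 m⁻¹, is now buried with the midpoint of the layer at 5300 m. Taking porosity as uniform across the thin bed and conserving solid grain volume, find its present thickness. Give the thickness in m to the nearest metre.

15 m

Working in km (1 km = 1000 m; β in km⁻¹ = β in m⁻¹ × 1000):
Porosity at 5.3 km: φ = 0.41·exp(−0.239×5.3) = 0.1155
Solid-volume conservation: h(1−φ) = h₀(1−φ₀) ⇒ h = h₀·(1−φ₀)/(1−φ)
h = 0.023 × (1 − 0.41)/(1 − 0.1155) = 0.023 × 0.6671 = 0.0153 km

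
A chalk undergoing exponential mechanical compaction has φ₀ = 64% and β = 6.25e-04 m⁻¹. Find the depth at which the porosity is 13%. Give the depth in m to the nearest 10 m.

Working in km (1 km = 1000 m; β in km⁻¹ = β in m⁻¹ × 1000):
Invert Athy's law: z = ln(φ₀/φ) / β
z = ln(0.64/0.13) / 0.625 = ln(4.923) / 0.625 = 1.5939 / 0.625 = 2.550 km

2550 m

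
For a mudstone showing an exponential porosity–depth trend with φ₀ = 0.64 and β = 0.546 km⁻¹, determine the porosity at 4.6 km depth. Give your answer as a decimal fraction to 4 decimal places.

φ = φ₀·exp(−β·z) = 0.64 × exp(−0.546 × 4.6) = 0.64 × exp(−2.512)
  = 0.64 × 0.0811 = 0.0519

0.0519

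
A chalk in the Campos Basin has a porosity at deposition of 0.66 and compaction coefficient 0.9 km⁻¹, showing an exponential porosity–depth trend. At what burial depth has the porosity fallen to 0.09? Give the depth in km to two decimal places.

Invert Athy's law: Z = ln(phi₀/phi) / β
Z = ln(0.66/0.09) / 0.9 = ln(7.333) / 0.9 = 1.9924 / 0.9 = 2.214 km

2.21 km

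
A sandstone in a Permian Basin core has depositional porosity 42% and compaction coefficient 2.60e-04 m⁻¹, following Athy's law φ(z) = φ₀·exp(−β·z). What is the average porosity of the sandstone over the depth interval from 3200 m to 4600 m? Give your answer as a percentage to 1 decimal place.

15.3%

Working in km (1 km = 1000 m; β in km⁻¹ = β in m⁻¹ × 1000):
⟨φ⟩ = (1/(z₂−z₁)) ∫ φ₀ e^(−βz) dz = φ₀·(e^(−β·z₁) − e^(−β·z₂)) / (β·(z₂−z₁))
e^(−0.26×3.2) = 0.4352; e^(−0.26×4.6) = 0.3024
⟨φ⟩ = 0.42 × (0.4352 − 0.3024) / (0.26 × 1.4) = 0.42 × 0.3648 = 0.1532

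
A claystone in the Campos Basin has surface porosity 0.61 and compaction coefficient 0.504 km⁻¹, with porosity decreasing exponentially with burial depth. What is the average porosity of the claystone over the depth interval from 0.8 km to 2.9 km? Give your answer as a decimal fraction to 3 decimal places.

⟨phi⟩ = (1/(z₂−z₁)) ∫ phi₀ e^(−cz) dz = phi₀·(e^(−c·z₁) − e^(−c·z₂)) / (c·(z₂−z₁))
e^(−0.504×0.8) = 0.6682; e^(−0.504×2.9) = 0.2319
⟨phi⟩ = 0.61 × (0.6682 − 0.2319) / (0.504 × 2.1) = 0.61 × 0.4122 = 0.2515

0.251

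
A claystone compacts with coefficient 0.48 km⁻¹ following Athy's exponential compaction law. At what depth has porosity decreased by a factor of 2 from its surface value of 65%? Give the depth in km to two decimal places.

n/n₀ = 1/2 ⇒ exp(−β·Z) = 1/2 ⇒ Z = ln(2) / β
Z = 0.6931 / 0.48 = 1.444 km

1.44 km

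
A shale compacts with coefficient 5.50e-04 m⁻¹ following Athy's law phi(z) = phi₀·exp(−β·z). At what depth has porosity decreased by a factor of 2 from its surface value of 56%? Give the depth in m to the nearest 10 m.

Working in km (1 km = 1000 m; β in km⁻¹ = β in m⁻¹ × 1000):
phi/phi₀ = 1/2 ⇒ exp(−β·z) = 1/2 ⇒ z = ln(2) / β
z = 0.6931 / 0.55 = 1.260 km

1260 m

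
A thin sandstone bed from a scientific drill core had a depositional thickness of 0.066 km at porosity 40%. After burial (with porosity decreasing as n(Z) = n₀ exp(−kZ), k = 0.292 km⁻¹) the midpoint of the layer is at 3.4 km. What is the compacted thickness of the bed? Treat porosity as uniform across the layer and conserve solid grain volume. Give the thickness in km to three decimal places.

0.046 km

Porosity at 3.4 km: n = 0.4·exp(−0.292×3.4) = 0.1482
Solid-volume conservation: h(1−n) = h₀(1−n₀) ⇒ h = h₀·(1−n₀)/(1−n)
h = 0.066 × (1 − 0.4)/(1 − 0.1482) = 0.066 × 0.7044 = 0.0465 km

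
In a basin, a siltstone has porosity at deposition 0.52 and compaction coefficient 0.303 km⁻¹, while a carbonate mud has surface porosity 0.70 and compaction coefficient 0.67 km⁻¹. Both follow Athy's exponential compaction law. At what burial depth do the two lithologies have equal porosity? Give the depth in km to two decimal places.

0.81 km

Set n₀ₐ e^(−βₐZ) = n₀ᵦ e^(−βᵦZ) ⇒ ln(n₀ₐ/n₀ᵦ) = (βₐ − βᵦ)·Z
Z = ln(0.52/0.7) / (0.303 − 0.67) = -0.2973 / -0.367 = 0.810 km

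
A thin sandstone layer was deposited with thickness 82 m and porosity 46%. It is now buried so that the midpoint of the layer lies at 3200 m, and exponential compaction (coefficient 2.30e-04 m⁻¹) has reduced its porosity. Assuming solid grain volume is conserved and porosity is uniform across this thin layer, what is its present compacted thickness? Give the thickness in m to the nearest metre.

57 m

Working in km (1 km = 1000 m; c in km⁻¹ = c in m⁻¹ × 1000):
Porosity at 3.2 km: n = 0.46·exp(−0.23×3.2) = 0.2204
Solid-volume conservation: h(1−n) = h₀(1−n₀) ⇒ h = h₀·(1−n₀)/(1−n)
h = 0.082 × (1 − 0.46)/(1 − 0.2204) = 0.082 × 0.6926 = 0.0568 km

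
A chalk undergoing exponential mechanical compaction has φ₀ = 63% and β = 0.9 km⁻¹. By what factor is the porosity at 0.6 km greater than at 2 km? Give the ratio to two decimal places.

φ(Z₁)/φ(Z₂) = e^(−β·Z₁)/e^(−β·Z₂) = e^{β(Z₂−Z₁)}
= exp(0.9 × 1.4) = exp(1.26) = 3.5254

3.53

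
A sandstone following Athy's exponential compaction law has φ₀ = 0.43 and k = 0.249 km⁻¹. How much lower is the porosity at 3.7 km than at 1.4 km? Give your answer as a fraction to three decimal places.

φ(1.4) = 0.43·e^(−0.249×1.4) = 0.3034
φ(3.7) = 0.43·e^(−0.249×3.7) = 0.1711
Δφ = 0.3034 − 0.1711 = 0.1323

0.132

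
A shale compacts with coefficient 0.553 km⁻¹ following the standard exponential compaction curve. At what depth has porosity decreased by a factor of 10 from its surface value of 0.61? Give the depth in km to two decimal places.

4.16 km

phi/phi₀ = 1/10 ⇒ exp(−k·z) = 1/10 ⇒ z = ln(10) / k
z = 2.3026 / 0.553 = 4.164 km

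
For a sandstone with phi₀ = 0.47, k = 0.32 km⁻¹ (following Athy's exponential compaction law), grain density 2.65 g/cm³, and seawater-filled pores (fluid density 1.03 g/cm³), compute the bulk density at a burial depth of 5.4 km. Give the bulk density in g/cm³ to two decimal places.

2.51 g/cm³

Porosity at depth: phi = 0.47·exp(−0.32×5.4) = 0.47×0.1776 = 0.0835
Bulk density: ρ_b = (1−phi)ρ_g + phi·ρ_f = 0.9165×2.65 + 0.0835×1.03
       = 2.429 + 0.086 = 2.515 g/cm³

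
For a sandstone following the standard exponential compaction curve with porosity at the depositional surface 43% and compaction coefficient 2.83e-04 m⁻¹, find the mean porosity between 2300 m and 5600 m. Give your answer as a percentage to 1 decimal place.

Working in km (1 km = 1000 m; k in km⁻¹ = k in m⁻¹ × 1000):
⟨phi⟩ = (1/(z₂−z₁)) ∫ phi₀ e^(−kz) dz = phi₀·(e^(−k·z₁) − e^(−k·z₂)) / (k·(z₂−z₁))
e^(−0.283×2.3) = 0.5216; e^(−0.283×5.6) = 0.2050
⟨phi⟩ = 0.43 × (0.5216 − 0.2050) / (0.283 × 3.3) = 0.43 × 0.3390 = 0.1458

14.6%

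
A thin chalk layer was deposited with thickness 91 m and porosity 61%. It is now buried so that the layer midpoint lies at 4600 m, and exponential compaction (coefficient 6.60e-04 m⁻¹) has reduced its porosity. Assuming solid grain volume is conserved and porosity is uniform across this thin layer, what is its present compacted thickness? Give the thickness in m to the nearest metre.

Working in km (1 km = 1000 m; c in km⁻¹ = c in m⁻¹ × 1000):
Porosity at 4.6 km: phi = 0.61·exp(−0.66×4.6) = 0.0293
Solid-volume conservation: h(1−phi) = h₀(1−phi₀) ⇒ h = h₀·(1−phi₀)/(1−phi)
h = 0.091 × (1 − 0.61)/(1 − 0.0293) = 0.091 × 0.4018 = 0.0366 km

37 m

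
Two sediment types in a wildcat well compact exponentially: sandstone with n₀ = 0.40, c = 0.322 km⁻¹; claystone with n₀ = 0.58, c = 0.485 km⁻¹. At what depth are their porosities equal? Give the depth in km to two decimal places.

Set n₀ₐ e^(−cₐz) = n₀ᵦ e^(−cᵦz) ⇒ ln(n₀ₐ/n₀ᵦ) = (cₐ − cᵦ)·z
z = ln(0.4/0.58) / (0.322 − 0.485) = -0.3716 / -0.163 = 2.280 km

2.28 km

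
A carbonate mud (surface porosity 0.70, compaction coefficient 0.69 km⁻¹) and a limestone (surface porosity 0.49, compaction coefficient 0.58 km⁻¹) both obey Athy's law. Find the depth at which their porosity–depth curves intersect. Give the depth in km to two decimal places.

Set phi₀ₐ e^(−cₐz) = phi₀ᵦ e^(−cᵦz) ⇒ ln(phi₀ₐ/phi₀ᵦ) = (cₐ − cᵦ)·z
z = ln(0.7/0.49) / (0.69 − 0.58) = 0.3567 / 0.11 = 3.242 km

3.24 km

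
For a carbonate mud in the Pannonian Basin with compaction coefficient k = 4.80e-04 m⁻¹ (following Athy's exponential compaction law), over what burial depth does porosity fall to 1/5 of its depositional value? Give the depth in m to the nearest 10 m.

Working in km (1 km = 1000 m; k in km⁻¹ = k in m⁻¹ × 1000):
n/n₀ = 1/5 ⇒ exp(−k·Z) = 1/5 ⇒ Z = ln(5) / k
Z = 1.6094 / 0.48 = 3.353 km

3350 m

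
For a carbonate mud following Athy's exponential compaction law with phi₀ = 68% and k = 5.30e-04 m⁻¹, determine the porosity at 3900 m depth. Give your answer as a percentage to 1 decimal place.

8.6%

Working in km (1 km = 1000 m; k in km⁻¹ = k in m⁻¹ × 1000):
phi = phi₀·exp(−k·Z) = 0.68 × exp(−0.53 × 3.9) = 0.68 × exp(−2.067)
  = 0.68 × 0.1266 = 0.0861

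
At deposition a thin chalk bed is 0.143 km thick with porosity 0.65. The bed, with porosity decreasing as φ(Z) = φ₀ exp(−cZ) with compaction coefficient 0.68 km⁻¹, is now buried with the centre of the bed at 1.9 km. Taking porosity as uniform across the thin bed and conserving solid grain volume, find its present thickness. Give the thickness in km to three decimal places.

0.061 km

Porosity at 1.9 km: φ = 0.65·exp(−0.68×1.9) = 0.1786
Solid-volume conservation: h(1−φ) = h₀(1−φ₀) ⇒ h = h₀·(1−φ₀)/(1−φ)
h = 0.143 × (1 − 0.65)/(1 − 0.1786) = 0.143 × 0.4261 = 0.0609 km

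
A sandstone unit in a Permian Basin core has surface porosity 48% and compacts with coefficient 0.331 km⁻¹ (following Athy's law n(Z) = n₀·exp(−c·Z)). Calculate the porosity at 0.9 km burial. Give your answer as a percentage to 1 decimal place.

n = n₀·exp(−c·Z) = 0.48 × exp(−0.331 × 0.9) = 0.48 × exp(−0.2979)
  = 0.48 × 0.7424 = 0.3563

35.6%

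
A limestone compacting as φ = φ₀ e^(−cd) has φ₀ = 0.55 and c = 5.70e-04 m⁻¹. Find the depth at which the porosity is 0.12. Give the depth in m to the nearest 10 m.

2670 m

Working in km (1 km = 1000 m; c in km⁻¹ = c in m⁻¹ × 1000):
Invert Athy's law: d = ln(φ₀/φ) / c
d = ln(0.55/0.12) / 0.57 = ln(4.583) / 0.57 = 1.5224 / 0.57 = 2.671 km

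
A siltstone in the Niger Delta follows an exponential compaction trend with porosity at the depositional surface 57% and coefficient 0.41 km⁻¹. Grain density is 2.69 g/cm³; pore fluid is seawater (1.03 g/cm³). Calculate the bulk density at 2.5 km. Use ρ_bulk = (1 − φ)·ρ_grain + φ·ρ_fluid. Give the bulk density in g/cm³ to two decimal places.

2.35 g/cm³

Porosity at depth: φ = 0.57·exp(−0.41×2.5) = 0.57×0.3588 = 0.2045
Bulk density: ρ_b = (1−φ)ρ_g + φ·ρ_f = 0.7955×2.69 + 0.2045×1.03
       = 2.140 + 0.211 = 2.351 g/cm³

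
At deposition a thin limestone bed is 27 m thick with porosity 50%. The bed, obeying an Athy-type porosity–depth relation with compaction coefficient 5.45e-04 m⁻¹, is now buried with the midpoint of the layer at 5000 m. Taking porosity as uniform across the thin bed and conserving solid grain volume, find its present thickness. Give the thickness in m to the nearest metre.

Working in km (1 km = 1000 m; k in km⁻¹ = k in m⁻¹ × 1000):
Porosity at 5 km: n = 0.5·exp(−0.545×5) = 0.0328
Solid-volume conservation: h(1−n) = h₀(1−n₀) ⇒ h = h₀·(1−n₀)/(1−n)
h = 0.027 × (1 − 0.5)/(1 − 0.0328) = 0.027 × 0.5169 = 0.0140 km

14 m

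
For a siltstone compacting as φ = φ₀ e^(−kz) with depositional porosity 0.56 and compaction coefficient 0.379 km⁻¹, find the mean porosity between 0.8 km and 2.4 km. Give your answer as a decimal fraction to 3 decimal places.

⟨φ⟩ = (1/(z₂−z₁)) ∫ φ₀ e^(−kz) dz = φ₀·(e^(−k·z₁) − e^(−k·z₂)) / (k·(z₂−z₁))
e^(−0.379×0.8) = 0.7385; e^(−0.379×2.4) = 0.4027
⟨φ⟩ = 0.56 × (0.7385 − 0.4027) / (0.379 × 1.6) = 0.56 × 0.5537 = 0.3101

0.310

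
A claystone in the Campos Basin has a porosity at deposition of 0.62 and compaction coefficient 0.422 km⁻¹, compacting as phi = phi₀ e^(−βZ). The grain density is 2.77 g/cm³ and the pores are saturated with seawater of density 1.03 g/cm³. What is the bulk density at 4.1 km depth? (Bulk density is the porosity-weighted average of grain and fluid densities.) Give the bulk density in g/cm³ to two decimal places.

2.58 g/cm³

Porosity at depth: phi = 0.62·exp(−0.422×4.1) = 0.62×0.1772 = 0.1099
Bulk density: ρ_b = (1−phi)ρ_g + phi·ρ_f = 0.8901×2.77 + 0.1099×1.03
       = 2.466 + 0.113 = 2.579 g/cm³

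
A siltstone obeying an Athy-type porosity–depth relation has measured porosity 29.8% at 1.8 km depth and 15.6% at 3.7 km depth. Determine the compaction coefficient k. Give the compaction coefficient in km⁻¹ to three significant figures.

0.341 km⁻¹

Athy: n(Z) = n₀ e^(−kZ) ⇒ n₁/n₂ = e^{k(Z₂−Z₁)} ⇒ k = ln(n₁/n₂)/(Z₂−Z₁)
k = ln(0.298/0.156) / (3.7 − 1.8) = ln(1.91) / 1.9 = 0.6472 / 1.9 = 0.3407 km⁻¹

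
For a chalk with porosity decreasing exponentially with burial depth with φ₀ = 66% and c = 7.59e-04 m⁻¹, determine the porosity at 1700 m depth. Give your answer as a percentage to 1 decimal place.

Working in km (1 km = 1000 m; c in km⁻¹ = c in m⁻¹ × 1000):
φ = φ₀·exp(−c·Z) = 0.66 × exp(−0.759 × 1.7) = 0.66 × exp(−1.29)
  = 0.66 × 0.2752 = 0.1816

18.2%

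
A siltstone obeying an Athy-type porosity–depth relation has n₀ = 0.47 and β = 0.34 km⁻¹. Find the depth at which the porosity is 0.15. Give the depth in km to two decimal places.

Invert Athy's law: z = ln(n₀/n) / β
z = ln(0.47/0.15) / 0.34 = ln(3.133) / 0.34 = 1.1421 / 0.34 = 3.359 km

3.36 km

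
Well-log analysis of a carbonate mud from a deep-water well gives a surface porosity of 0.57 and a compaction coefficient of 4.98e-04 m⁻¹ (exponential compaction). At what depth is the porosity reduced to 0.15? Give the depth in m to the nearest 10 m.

2680 m

Working in km (1 km = 1000 m; c in km⁻¹ = c in m⁻¹ × 1000):
Invert Athy's law: d = ln(n₀/n) / c
d = ln(0.57/0.15) / 0.498 = ln(3.8) / 0.498 = 1.3350 / 0.498 = 2.681 km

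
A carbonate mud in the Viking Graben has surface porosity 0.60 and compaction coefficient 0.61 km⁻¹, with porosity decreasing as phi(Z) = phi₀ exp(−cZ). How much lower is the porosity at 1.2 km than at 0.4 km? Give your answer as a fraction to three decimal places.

phi(0.4) = 0.6·e^(−0.61×0.4) = 0.4701
phi(1.2) = 0.6·e^(−0.61×1.2) = 0.2886
Δphi = 0.4701 − 0.2886 = 0.1815

0.182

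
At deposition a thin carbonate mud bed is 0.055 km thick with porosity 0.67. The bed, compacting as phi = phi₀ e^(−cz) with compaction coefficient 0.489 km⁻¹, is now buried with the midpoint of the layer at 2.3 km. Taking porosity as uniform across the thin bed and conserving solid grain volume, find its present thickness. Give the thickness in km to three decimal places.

0.023 km

Porosity at 2.3 km: phi = 0.67·exp(−0.489×2.3) = 0.2176
Solid-volume conservation: h(1−phi) = h₀(1−phi₀) ⇒ h = h₀·(1−phi₀)/(1−phi)
h = 0.055 × (1 − 0.67)/(1 − 0.2176) = 0.055 × 0.4218 = 0.0232 km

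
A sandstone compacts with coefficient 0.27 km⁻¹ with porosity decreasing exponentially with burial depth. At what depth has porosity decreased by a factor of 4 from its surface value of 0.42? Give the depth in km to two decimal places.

5.13 km

n/n₀ = 1/4 ⇒ exp(−β·d) = 1/4 ⇒ d = ln(4) / β
d = 1.3863 / 0.27 = 5.134 km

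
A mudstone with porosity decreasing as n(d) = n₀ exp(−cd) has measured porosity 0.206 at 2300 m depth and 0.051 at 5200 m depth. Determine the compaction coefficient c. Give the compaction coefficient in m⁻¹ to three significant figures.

0.000481 m⁻¹

Working in km (1 km = 1000 m; c in km⁻¹ = c in m⁻¹ × 1000):
Athy: n(d) = n₀ e^(−cd) ⇒ n₁/n₂ = e^{c(d₂−d₁)} ⇒ c = ln(n₁/n₂)/(d₂−d₁)
c = ln(0.206/0.051) / (5.2 − 2.3) = ln(4.039) / 2.9 = 1.3961 / 2.9 = 0.4814 km⁻¹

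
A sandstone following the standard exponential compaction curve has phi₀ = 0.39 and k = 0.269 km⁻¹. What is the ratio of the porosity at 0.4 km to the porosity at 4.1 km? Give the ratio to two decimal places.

phi(z₁)/phi(z₂) = e^(−k·z₁)/e^(−k·z₂) = e^{k(z₂−z₁)}
= exp(0.269 × 3.7) = exp(0.9953) = 2.7055

2.71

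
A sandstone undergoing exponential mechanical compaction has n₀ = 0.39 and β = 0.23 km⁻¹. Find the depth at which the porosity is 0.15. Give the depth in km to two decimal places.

4.15 km

Invert Athy's law: d = ln(n₀/n) / β
d = ln(0.39/0.15) / 0.23 = ln(2.6) / 0.23 = 0.9555 / 0.23 = 4.154 km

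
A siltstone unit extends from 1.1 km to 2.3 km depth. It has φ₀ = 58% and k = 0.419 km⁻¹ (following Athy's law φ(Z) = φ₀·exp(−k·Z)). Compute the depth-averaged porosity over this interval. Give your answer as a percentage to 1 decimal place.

28.8%

⟨φ⟩ = (1/(Z₂−Z₁)) ∫ φ₀ e^(−kZ) dZ = φ₀·(e^(−k·Z₁) − e^(−k·Z₂)) / (k·(Z₂−Z₁))
e^(−0.419×1.1) = 0.6307; e^(−0.419×2.3) = 0.3815
⟨φ⟩ = 0.58 × (0.6307 − 0.3815) / (0.419 × 1.2) = 0.58 × 0.4957 = 0.2875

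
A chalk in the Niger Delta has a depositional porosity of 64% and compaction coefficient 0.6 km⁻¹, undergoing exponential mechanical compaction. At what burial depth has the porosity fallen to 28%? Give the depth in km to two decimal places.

Invert Athy's law: d = ln(phi₀/phi) / c
d = ln(0.64/0.28) / 0.6 = ln(2.286) / 0.6 = 0.8267 / 0.6 = 1.378 km

1.38 km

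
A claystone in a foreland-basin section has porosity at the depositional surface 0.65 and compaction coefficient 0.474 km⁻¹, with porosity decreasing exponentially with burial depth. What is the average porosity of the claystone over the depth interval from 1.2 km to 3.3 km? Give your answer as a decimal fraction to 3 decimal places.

0.233

⟨φ⟩ = (1/(Z₂−Z₁)) ∫ φ₀ e^(−kZ) dZ = φ₀·(e^(−k·Z₁) − e^(−k·Z₂)) / (k·(Z₂−Z₁))
e^(−0.474×1.2) = 0.5662; e^(−0.474×3.3) = 0.2093
⟨φ⟩ = 0.65 × (0.5662 − 0.2093) / (0.474 × 2.1) = 0.65 × 0.3586 = 0.2331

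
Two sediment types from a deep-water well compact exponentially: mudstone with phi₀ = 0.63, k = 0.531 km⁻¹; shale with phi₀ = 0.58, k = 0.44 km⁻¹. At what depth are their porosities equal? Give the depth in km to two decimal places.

0.91 km

Set phi₀ₐ e^(−kₐz) = phi₀ᵦ e^(−kᵦz) ⇒ ln(phi₀ₐ/phi₀ᵦ) = (kₐ − kᵦ)·z
z = ln(0.63/0.58) / (0.531 − 0.44) = 0.0827 / 0.091 = 0.909 km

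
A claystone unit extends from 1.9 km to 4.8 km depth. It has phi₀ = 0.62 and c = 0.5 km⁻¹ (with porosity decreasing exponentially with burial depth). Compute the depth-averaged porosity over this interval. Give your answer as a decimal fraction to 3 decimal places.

⟨phi⟩ = (1/(Z₂−Z₁)) ∫ phi₀ e^(−cZ) dZ = phi₀·(e^(−c·Z₁) − e^(−c·Z₂)) / (c·(Z₂−Z₁))
e^(−0.5×1.9) = 0.3867; e^(−0.5×4.8) = 0.0907
⟨phi⟩ = 0.62 × (0.3867 − 0.0907) / (0.5 × 2.9) = 0.62 × 0.2042 = 0.1266

0.127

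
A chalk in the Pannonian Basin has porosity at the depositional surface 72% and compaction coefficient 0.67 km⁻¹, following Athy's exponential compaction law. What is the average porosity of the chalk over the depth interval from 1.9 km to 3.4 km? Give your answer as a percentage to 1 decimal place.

12.7%

⟨φ⟩ = (1/(d₂−d₁)) ∫ φ₀ e^(−cd) dd = φ₀·(e^(−c·d₁) − e^(−c·d₂)) / (c·(d₂−d₁))
e^(−0.67×1.9) = 0.2800; e^(−0.67×3.4) = 0.1025
⟨φ⟩ = 0.72 × (0.2800 − 0.1025) / (0.67 × 1.5) = 0.72 × 0.1766 = 0.1272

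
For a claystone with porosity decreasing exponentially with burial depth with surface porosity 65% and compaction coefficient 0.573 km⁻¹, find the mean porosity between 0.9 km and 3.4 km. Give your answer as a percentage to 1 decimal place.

⟨n⟩ = (1/(Z₂−Z₁)) ∫ n₀ e^(−βZ) dZ = n₀·(e^(−β·Z₁) − e^(−β·Z₂)) / (β·(Z₂−Z₁))
e^(−0.573×0.9) = 0.5971; e^(−0.573×3.4) = 0.1425
⟨n⟩ = 0.65 × (0.5971 − 0.1425) / (0.573 × 2.5) = 0.65 × 0.3173 = 0.2063

20.6%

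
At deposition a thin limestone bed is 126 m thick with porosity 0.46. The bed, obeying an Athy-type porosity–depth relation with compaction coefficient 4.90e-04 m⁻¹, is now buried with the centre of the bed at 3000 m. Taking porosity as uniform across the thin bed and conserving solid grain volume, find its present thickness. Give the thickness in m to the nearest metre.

76 m

Working in km (1 km = 1000 m; k in km⁻¹ = k in m⁻¹ × 1000):
Porosity at 3 km: φ = 0.46·exp(−0.49×3) = 0.1058
Solid-volume conservation: h(1−φ) = h₀(1−φ₀) ⇒ h = h₀·(1−φ₀)/(1−φ)
h = 0.126 × (1 − 0.46)/(1 − 0.1058) = 0.126 × 0.6039 = 0.0761 km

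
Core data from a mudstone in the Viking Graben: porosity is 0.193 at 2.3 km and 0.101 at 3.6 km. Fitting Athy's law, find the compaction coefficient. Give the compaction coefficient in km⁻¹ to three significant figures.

0.498 km⁻¹

Athy: n(d) = n₀ e^(−βd) ⇒ n₁/n₂ = e^{β(d₂−d₁)} ⇒ β = ln(n₁/n₂)/(d₂−d₁)
β = ln(0.193/0.101) / (3.6 − 2.3) = ln(1.911) / 1.3 = 0.6476 / 1.3 = 0.4981 km⁻¹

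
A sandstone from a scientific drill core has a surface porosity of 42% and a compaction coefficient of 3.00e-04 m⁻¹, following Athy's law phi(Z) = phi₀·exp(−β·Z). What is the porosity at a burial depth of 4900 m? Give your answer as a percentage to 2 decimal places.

Working in km (1 km = 1000 m; β in km⁻¹ = β in m⁻¹ × 1000):
phi = phi₀·exp(−β·Z) = 0.42 × exp(−0.3 × 4.9) = 0.42 × exp(−1.47)
  = 0.42 × 0.2299 = 0.0966

9.66%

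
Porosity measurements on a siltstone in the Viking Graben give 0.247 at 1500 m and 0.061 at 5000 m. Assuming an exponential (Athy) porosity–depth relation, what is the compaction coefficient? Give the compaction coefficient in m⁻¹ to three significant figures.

0.000400 m⁻¹

Working in km (1 km = 1000 m; β in km⁻¹ = β in m⁻¹ × 1000):
Athy: phi(d) = phi₀ e^(−βd) ⇒ phi₁/phi₂ = e^{β(d₂−d₁)} ⇒ β = ln(phi₁/phi₂)/(d₂−d₁)
β = ln(0.247/0.061) / (5 − 1.5) = ln(4.049) / 3.5 = 1.3985 / 3.5 = 0.3996 km⁻¹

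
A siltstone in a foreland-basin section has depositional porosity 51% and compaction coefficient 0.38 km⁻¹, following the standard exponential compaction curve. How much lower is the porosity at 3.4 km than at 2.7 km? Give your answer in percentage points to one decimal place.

4.3 percentage points

φ(2.7) = 0.51·e^(−0.38×2.7) = 0.1828
φ(3.4) = 0.51·e^(−0.38×3.4) = 0.1401
Δφ = 0.1828 − 0.1401 = 0.0427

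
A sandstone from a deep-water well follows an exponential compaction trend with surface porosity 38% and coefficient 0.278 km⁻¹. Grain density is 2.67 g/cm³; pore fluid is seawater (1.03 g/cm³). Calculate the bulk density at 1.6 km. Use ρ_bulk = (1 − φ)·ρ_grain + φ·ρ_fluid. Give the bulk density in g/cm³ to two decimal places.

2.27 g/cm³

Porosity at depth: phi = 0.38·exp(−0.278×1.6) = 0.38×0.6410 = 0.2436
Bulk density: ρ_b = (1−phi)ρ_g + phi·ρ_f = 0.7564×2.67 + 0.2436×1.03
       = 2.020 + 0.251 = 2.271 g/cm³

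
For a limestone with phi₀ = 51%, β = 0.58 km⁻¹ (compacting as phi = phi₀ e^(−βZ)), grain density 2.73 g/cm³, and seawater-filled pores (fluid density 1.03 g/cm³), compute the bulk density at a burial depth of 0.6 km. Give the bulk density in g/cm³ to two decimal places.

Porosity at depth: phi = 0.51·exp(−0.58×0.6) = 0.51×0.7061 = 0.3601
Bulk density: ρ_b = (1−phi)ρ_g + phi·ρ_f = 0.6399×2.73 + 0.3601×1.03
       = 1.747 + 0.371 = 2.118 g/cm³

2.12 g/cm³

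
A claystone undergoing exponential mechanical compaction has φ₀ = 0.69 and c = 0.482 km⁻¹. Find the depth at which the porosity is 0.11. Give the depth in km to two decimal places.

3.81 km

Invert Athy's law: z = ln(φ₀/φ) / c
z = ln(0.69/0.11) / 0.482 = ln(6.273) / 0.482 = 1.8362 / 0.482 = 3.810 km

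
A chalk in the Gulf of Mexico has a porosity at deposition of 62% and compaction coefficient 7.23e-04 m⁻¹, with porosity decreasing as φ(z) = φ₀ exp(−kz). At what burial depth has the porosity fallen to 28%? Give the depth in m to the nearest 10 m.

Working in km (1 km = 1000 m; k in km⁻¹ = k in m⁻¹ × 1000):
Invert Athy's law: z = ln(φ₀/φ) / k
z = ln(0.62/0.28) / 0.723 = ln(2.214) / 0.723 = 0.7949 / 0.723 = 1.099 km

1100 m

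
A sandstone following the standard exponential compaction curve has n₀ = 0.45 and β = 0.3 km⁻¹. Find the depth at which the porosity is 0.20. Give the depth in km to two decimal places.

Invert Athy's law: d = ln(n₀/n) / β
d = ln(0.45/0.2) / 0.3 = ln(2.25) / 0.3 = 0.8109 / 0.3 = 2.703 km

2.70 km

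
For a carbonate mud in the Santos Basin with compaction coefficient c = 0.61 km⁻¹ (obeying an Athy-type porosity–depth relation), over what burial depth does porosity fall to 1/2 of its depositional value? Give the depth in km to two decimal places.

1.14 km

n/n₀ = 1/2 ⇒ exp(−c·z) = 1/2 ⇒ z = ln(2) / c
z = 0.6931 / 0.61 = 1.136 km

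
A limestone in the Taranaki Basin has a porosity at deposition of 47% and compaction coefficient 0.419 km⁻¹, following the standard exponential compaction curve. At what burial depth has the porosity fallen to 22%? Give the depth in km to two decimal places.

1.81 km

Invert Athy's law: d = ln(phi₀/phi) / c
d = ln(0.47/0.22) / 0.419 = ln(2.136) / 0.419 = 0.7591 / 0.419 = 1.812 km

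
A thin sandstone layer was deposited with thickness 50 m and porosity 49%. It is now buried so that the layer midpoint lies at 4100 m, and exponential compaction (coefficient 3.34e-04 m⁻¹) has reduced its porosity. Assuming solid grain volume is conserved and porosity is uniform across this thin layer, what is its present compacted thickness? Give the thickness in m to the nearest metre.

29 m

Working in km (1 km = 1000 m; c in km⁻¹ = c in m⁻¹ × 1000):
Porosity at 4.1 km: φ = 0.49·exp(−0.334×4.1) = 0.1246
Solid-volume conservation: h(1−φ) = h₀(1−φ₀) ⇒ h = h₀·(1−φ₀)/(1−φ)
h = 0.05 × (1 − 0.49)/(1 − 0.1246) = 0.05 × 0.5826 = 0.0291 km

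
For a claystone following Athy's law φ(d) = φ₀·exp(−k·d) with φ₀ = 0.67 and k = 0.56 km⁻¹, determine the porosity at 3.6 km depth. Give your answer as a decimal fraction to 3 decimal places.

φ = φ₀·exp(−k·d) = 0.67 × exp(−0.56 × 3.6) = 0.67 × exp(−2.016)
  = 0.67 × 0.1332 = 0.0892

0.089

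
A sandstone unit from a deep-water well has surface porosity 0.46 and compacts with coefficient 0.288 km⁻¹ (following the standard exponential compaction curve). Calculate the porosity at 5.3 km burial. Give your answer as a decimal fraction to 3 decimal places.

φ = φ₀·exp(−k·Z) = 0.46 × exp(−0.288 × 5.3) = 0.46 × exp(−1.526)
  = 0.46 × 0.2173 = 0.1000

0.100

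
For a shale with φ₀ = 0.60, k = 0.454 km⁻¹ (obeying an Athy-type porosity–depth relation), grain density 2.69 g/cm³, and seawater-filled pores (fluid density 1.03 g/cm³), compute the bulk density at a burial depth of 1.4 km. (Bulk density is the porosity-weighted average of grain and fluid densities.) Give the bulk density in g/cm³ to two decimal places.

Porosity at depth: φ = 0.6·exp(−0.454×1.4) = 0.6×0.5296 = 0.3178
Bulk density: ρ_b = (1−φ)ρ_g + φ·ρ_f = 0.6822×2.69 + 0.3178×1.03
       = 1.835 + 0.327 = 2.163 g/cm³

2.16 g/cm³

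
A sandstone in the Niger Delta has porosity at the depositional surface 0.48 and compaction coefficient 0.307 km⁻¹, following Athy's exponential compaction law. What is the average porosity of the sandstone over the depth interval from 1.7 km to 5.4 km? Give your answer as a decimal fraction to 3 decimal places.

⟨n⟩ = (1/(d₂−d₁)) ∫ n₀ e^(−kd) dd = n₀·(e^(−k·d₁) − e^(−k·d₂)) / (k·(d₂−d₁))
e^(−0.307×1.7) = 0.5934; e^(−0.307×5.4) = 0.1906
⟨n⟩ = 0.48 × (0.5934 − 0.1906) / (0.307 × 3.7) = 0.48 × 0.3546 = 0.1702

0.170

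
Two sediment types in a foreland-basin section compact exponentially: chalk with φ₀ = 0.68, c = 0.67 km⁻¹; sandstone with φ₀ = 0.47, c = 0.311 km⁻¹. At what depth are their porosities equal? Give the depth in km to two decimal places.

1.03 km

Set φ₀ₐ e^(−cₐz) = φ₀ᵦ e^(−cᵦz) ⇒ ln(φ₀ₐ/φ₀ᵦ) = (cₐ − cᵦ)·z
z = ln(0.68/0.47) / (0.67 − 0.311) = 0.3694 / 0.359 = 1.029 km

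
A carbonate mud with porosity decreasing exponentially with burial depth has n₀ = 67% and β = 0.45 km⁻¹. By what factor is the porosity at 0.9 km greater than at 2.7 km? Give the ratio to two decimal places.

n(z₁)/n(z₂) = e^(−β·z₁)/e^(−β·z₂) = e^{β(z₂−z₁)}
= exp(0.45 × 1.8) = exp(0.81) = 2.2479

2.25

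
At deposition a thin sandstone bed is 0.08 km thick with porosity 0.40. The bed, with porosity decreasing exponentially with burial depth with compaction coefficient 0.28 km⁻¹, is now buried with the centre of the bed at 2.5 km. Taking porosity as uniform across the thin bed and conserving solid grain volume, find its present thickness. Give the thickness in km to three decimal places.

Porosity at 2.5 km: φ = 0.4·exp(−0.28×2.5) = 0.1986
Solid-volume conservation: h(1−φ) = h₀(1−φ₀) ⇒ h = h₀·(1−φ₀)/(1−φ)
h = 0.08 × (1 − 0.4)/(1 − 0.1986) = 0.08 × 0.7487 = 0.0599 km

0.060 km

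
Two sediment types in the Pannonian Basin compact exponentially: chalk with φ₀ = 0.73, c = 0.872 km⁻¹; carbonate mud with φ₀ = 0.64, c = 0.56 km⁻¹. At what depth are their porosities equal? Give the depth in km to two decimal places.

Set φ₀ₐ e^(−cₐZ) = φ₀ᵦ e^(−cᵦZ) ⇒ ln(φ₀ₐ/φ₀ᵦ) = (cₐ − cᵦ)·Z
Z = ln(0.73/0.64) / (0.872 − 0.56) = 0.1316 / 0.312 = 0.422 km

0.42 km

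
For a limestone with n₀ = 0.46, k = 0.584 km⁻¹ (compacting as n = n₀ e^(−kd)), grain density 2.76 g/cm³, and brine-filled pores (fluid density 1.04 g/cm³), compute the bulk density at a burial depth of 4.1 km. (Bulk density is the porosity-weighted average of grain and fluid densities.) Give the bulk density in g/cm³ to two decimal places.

Porosity at depth: n = 0.46·exp(−0.584×4.1) = 0.46×0.0912 = 0.0420
Bulk density: ρ_b = (1−n)ρ_g + n·ρ_f = 0.9580×2.76 + 0.0420×1.04
       = 2.644 + 0.044 = 2.688 g/cm³

2.69 g/cm³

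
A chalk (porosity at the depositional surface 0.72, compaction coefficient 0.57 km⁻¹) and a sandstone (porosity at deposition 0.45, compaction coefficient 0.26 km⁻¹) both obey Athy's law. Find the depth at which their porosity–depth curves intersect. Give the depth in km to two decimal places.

1.52 km

Set n₀ₐ e^(−kₐZ) = n₀ᵦ e^(−kᵦZ) ⇒ ln(n₀ₐ/n₀ᵦ) = (kₐ − kᵦ)·Z
Z = ln(0.72/0.45) / (0.57 − 0.26) = 0.4700 / 0.31 = 1.516 km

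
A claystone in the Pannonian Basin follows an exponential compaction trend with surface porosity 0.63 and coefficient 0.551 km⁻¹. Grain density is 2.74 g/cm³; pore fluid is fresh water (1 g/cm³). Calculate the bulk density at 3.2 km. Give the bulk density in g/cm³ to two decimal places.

Porosity at depth: φ = 0.63·exp(−0.551×3.2) = 0.63×0.1715 = 0.1080
Bulk density: ρ_b = (1−φ)ρ_g + φ·ρ_f = 0.8920×2.74 + 0.1080×1
       = 2.444 + 0.108 = 2.552 g/cm³

2.55 g/cm³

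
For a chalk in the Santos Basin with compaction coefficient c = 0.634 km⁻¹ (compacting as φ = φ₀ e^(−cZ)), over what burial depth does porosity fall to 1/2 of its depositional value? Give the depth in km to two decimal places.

1.09 km

φ/φ₀ = 1/2 ⇒ exp(−c·Z) = 1/2 ⇒ Z = ln(2) / c
Z = 0.6931 / 0.634 = 1.093 km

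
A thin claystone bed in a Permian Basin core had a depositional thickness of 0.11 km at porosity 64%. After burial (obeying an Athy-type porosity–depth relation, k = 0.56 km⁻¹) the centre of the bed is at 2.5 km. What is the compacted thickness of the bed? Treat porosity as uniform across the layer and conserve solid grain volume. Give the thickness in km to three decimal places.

0.047 km

Porosity at 2.5 km: phi = 0.64·exp(−0.56×2.5) = 0.1578
Solid-volume conservation: h(1−phi) = h₀(1−phi₀) ⇒ h = h₀·(1−phi₀)/(1−phi)
h = 0.11 × (1 − 0.64)/(1 − 0.1578) = 0.11 × 0.4275 = 0.0470 km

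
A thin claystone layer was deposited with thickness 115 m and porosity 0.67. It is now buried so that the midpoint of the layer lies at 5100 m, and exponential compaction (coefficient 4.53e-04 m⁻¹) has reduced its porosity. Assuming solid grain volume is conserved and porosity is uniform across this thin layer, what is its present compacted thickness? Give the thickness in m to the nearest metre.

41 m

Working in km (1 km = 1000 m; k in km⁻¹ = k in m⁻¹ × 1000):
Porosity at 5.1 km: phi = 0.67·exp(−0.453×5.1) = 0.0665
Solid-volume conservation: h(1−phi) = h₀(1−phi₀) ⇒ h = h₀·(1−phi₀)/(1−phi)
h = 0.115 × (1 − 0.67)/(1 − 0.0665) = 0.115 × 0.3535 = 0.0407 km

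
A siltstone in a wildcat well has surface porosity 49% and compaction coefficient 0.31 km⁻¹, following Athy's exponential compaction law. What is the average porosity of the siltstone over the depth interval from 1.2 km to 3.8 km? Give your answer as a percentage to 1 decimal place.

⟨φ⟩ = (1/(d₂−d₁)) ∫ φ₀ e^(−βd) dd = φ₀·(e^(−β·d₁) − e^(−β·d₂)) / (β·(d₂−d₁))
e^(−0.31×1.2) = 0.6894; e^(−0.31×3.8) = 0.3079
⟨φ⟩ = 0.49 × (0.6894 − 0.3079) / (0.31 × 2.6) = 0.49 × 0.4733 = 0.2319

23.2%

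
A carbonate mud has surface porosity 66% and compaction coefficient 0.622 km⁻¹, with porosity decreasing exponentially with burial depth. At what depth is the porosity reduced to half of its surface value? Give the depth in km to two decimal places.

1.11 km

φ/φ₀ = 1/2 ⇒ exp(−k·z) = 1/2 ⇒ z = ln(2) / k
z = 0.6931 / 0.622 = 1.114 km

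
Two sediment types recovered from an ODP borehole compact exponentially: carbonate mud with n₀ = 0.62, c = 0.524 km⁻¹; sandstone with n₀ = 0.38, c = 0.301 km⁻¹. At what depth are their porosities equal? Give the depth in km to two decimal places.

2.20 km

Set n₀ₐ e^(−cₐz) = n₀ᵦ e^(−cᵦz) ⇒ ln(n₀ₐ/n₀ᵦ) = (cₐ − cᵦ)·z
z = ln(0.62/0.38) / (0.524 − 0.301) = 0.4895 / 0.223 = 2.195 km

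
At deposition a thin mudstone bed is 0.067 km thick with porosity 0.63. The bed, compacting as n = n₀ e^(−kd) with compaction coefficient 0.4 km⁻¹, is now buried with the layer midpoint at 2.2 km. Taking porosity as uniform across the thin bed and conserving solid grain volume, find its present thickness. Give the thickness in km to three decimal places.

Porosity at 2.2 km: n = 0.63·exp(−0.4×2.2) = 0.2613
Solid-volume conservation: h(1−n) = h₀(1−n₀) ⇒ h = h₀·(1−n₀)/(1−n)
h = 0.067 × (1 − 0.63)/(1 − 0.2613) = 0.067 × 0.5009 = 0.0336 km

0.034 km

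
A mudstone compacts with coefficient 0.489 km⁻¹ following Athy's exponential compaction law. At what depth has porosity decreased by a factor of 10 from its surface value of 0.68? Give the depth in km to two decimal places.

n/n₀ = 1/10 ⇒ exp(−k·d) = 1/10 ⇒ d = ln(10) / k
d = 2.3026 / 0.489 = 4.709 km

4.71 km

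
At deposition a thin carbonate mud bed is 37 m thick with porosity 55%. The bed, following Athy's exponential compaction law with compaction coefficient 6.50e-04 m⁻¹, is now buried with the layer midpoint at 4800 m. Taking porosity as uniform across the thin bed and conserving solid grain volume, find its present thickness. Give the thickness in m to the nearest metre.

17 m

Working in km (1 km = 1000 m; c in km⁻¹ = c in m⁻¹ × 1000):
Porosity at 4.8 km: phi = 0.55·exp(−0.65×4.8) = 0.0243
Solid-volume conservation: h(1−phi) = h₀(1−phi₀) ⇒ h = h₀·(1−phi₀)/(1−phi)
h = 0.037 × (1 − 0.55)/(1 − 0.0243) = 0.037 × 0.4612 = 0.0171 km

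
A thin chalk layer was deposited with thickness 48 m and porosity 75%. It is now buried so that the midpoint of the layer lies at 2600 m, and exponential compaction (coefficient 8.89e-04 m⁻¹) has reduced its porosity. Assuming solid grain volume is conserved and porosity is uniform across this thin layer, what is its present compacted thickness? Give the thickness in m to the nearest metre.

Working in km (1 km = 1000 m; k in km⁻¹ = k in m⁻¹ × 1000):
Porosity at 2.6 km: φ = 0.75·exp(−0.889×2.6) = 0.0743
Solid-volume conservation: h(1−φ) = h₀(1−φ₀) ⇒ h = h₀·(1−φ₀)/(1−φ)
h = 0.048 × (1 − 0.75)/(1 − 0.0743) = 0.048 × 0.2701 = 0.0130 km

13 m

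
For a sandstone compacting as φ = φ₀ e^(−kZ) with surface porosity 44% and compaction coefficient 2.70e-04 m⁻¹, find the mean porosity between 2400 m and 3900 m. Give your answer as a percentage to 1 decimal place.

18.9%

Working in km (1 km = 1000 m; k in km⁻¹ = k in m⁻¹ × 1000):
⟨φ⟩ = (1/(Z₂−Z₁)) ∫ φ₀ e^(−kZ) dZ = φ₀·(e^(−k·Z₁) − e^(−k·Z₂)) / (k·(Z₂−Z₁))
e^(−0.27×2.4) = 0.5231; e^(−0.27×3.9) = 0.3489
⟨φ⟩ = 0.44 × (0.5231 − 0.3489) / (0.27 × 1.5) = 0.44 × 0.4301 = 0.1893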